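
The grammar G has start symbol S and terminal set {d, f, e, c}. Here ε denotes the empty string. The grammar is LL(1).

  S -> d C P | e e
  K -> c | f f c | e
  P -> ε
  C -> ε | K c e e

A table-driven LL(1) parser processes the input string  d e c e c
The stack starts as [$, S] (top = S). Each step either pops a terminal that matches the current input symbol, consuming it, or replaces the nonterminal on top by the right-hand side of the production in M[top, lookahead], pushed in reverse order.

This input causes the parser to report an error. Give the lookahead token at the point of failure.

c

     Stack        Input        Action
  1  $ S          d e c e c $  expand S -> d C P
  2  $ P C d      d e c e c $  match d
  3  $ P C        e c e c $    expand C -> K c e e
  4  $ P e e c K  e c e c $    expand K -> e
  5  $ P e e c e  e c e c $    match e
  6  $ P e e c    c e c $      match c
  7  $ P e e      e c $        match e
  8  $ P e        c $          error: top is terminal e but lookahead is c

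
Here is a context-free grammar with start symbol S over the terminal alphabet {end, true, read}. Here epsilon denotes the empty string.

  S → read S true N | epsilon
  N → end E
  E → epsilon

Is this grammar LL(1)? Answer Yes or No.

Yes

FIRST(S) = {epsilon, read}
FIRST(N) = {end}
FIRST(E) = {epsilon}
FOLLOW(S) = {$, true}
FOLLOW(N) = {$, true}
FOLLOW(E) = {$, true}
Each cell of M receives at most one production.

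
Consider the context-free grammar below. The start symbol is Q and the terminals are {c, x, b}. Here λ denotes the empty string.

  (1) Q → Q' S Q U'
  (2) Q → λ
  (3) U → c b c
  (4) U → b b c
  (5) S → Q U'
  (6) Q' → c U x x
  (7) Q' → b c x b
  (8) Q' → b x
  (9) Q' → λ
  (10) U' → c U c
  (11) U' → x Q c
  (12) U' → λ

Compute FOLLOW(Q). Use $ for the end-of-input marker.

{$, b, c, x}

FIRST(U) = {b, c}
FIRST(Q') = {λ, b, c}
FIRST(U') = {λ, c, x}
FIRST(Q) = {λ, b, c, x}  (via Q' S Q U')
FIRST(S) = {λ, b, c, x}  (via Q U')
FOLLOW(Q) includes $ since Q is the start symbol.
FOLLOW(U): in Q'→c U x x, U is followed by x x with FIRST {x}; in U'→c U c, U is followed by c with FIRST {c}. Thus FOLLOW(U) = {c, x}.
FOLLOW(Q): in Q→Q' S Q U', Q is followed by U' with FIRST {λ, c, x}; in Q→Q' S Q U', the suffix after Q is nullable (adds nothing new); in S→Q U', Q is followed by U' with FIRST {λ, c, x}; in S→Q U', the suffix after Q is nullable, so FOLLOW(Q) ⊇ FOLLOW(S) = {$, b, c, x}; in U'→x Q c, Q is followed by c with FIRST {c}. Thus FOLLOW(Q) = {$, b, c, x}.
FOLLOW(S): in Q→Q' S Q U', S is followed by Q U' with FIRST {λ, b, c, x}; in Q→Q' S Q U', the suffix after S is nullable, so FOLLOW(S) ⊇ FOLLOW(Q) = {$, b, c, x}. Thus FOLLOW(S) = {$, b, c, x}.
FOLLOW(Q'): in Q→Q' S Q U', Q' is followed by S Q U' with FIRST {λ, b, c, x}; in Q→Q' S Q U', the suffix after Q' is nullable, so FOLLOW(Q') ⊇ FOLLOW(Q) = {$, b, c, x}. Thus FOLLOW(Q') = {$, b, c, x}.
FOLLOW(U'): in Q→Q' S Q U', the suffix after U' is empty, so FOLLOW(U') ⊇ FOLLOW(Q) = {$, b, c, x}; in S→Q U', the suffix after U' is empty, so FOLLOW(U') ⊇ FOLLOW(S) = {$, b, c, x}. Thus FOLLOW(U') = {$, b, c, x}.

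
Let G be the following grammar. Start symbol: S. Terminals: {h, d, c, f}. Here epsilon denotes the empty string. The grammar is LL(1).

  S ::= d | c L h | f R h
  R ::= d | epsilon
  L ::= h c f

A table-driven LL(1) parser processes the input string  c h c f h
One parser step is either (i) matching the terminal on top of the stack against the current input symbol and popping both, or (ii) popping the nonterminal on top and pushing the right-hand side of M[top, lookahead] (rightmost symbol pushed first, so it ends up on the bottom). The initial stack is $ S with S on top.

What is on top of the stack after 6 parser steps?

h

step 1: stack=$ S  input=c h c f h $  — expand S ::= c L h
step 2: stack=$ h L c  input=c h c f h $  — match c
step 3: stack=$ h L  input=h c f h $  — expand L ::= h c f
step 4: stack=$ h f c h  input=h c f h $  — match h
step 5: stack=$ h f c  input=c f h $  — match c
step 6: stack=$ h f  input=f h $  — match f
Stack after step 6: $ h (top = h).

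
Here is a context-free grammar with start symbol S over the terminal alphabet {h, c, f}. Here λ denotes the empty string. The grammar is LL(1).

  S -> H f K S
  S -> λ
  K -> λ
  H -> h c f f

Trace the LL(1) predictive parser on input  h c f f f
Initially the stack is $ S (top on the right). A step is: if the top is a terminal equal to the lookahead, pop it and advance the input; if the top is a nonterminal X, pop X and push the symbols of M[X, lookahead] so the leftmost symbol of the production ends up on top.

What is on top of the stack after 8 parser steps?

S

     Stack            Input        Action
  1  $ S              h c f f f $  expand S -> H f K S
  2  $ S K f H        h c f f f $  expand H -> h c f f
  3  $ S K f f f c h  h c f f f $  match h
  4  $ S K f f f c    c f f f $    match c
  5  $ S K f f f      f f f $      match f
  6  $ S K f f        f f $        match f
  7  $ S K f          f $          match f
  8  $ S K            $            expand K -> λ
Stack after step 8: $ S (top = S).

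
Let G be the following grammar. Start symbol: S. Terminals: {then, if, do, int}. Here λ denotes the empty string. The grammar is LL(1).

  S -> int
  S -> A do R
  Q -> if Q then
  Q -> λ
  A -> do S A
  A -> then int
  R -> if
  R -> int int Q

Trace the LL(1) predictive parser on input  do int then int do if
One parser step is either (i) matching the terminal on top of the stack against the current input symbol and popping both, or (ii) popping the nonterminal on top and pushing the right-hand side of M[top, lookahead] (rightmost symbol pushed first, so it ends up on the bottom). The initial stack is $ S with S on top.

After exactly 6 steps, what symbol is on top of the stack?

     Stack          Input                    Action
  1  $ S            do int then int do if $  expand S -> A do R
  2  $ R do A       do int then int do if $  expand A -> do S A
  3  $ R do A S do  do int then int do if $  match do
  4  $ R do A S     int then int do if $     expand S -> int
  5  $ R do A int   int then int do if $     match int
  6  $ R do A       then int do if $         expand A -> then int
Stack after step 6: $ R do int then (top = then).

then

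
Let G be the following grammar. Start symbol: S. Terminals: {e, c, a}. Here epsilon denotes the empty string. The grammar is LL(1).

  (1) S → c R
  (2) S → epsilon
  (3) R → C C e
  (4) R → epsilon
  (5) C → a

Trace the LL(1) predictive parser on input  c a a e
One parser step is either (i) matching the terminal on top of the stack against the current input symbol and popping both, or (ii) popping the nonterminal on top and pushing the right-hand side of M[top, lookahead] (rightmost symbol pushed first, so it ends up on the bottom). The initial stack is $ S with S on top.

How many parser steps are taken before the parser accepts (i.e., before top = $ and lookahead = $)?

8

step 1: stack=$ S  input=c a a e $  — expand S → c R
step 2: stack=$ R c  input=c a a e $  — match c
step 3: stack=$ R  input=a a e $  — expand R → C C e
step 4: stack=$ e C C  input=a a e $  — expand C → a
step 5: stack=$ e C a  input=a a e $  — match a
step 6: stack=$ e C  input=a e $  — expand C → a
step 7: stack=$ e a  input=a e $  — match a
step 8: stack=$ e  input=e $  — match e
Accept reached after 8 steps.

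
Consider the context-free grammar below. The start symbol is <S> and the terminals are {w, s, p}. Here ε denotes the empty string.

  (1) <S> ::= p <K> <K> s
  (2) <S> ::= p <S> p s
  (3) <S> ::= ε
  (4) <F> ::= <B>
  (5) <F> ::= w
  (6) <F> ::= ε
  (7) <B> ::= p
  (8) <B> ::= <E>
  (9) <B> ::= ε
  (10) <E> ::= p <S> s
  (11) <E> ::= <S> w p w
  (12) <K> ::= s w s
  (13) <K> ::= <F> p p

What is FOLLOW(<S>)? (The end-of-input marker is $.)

{$, p, s, w}

FIRST(<S>): from <S>::=p <K> <K> s we get {p}; from <S>::=p <S> p s we get {p}; from <S>::=ε we get {ε}. So FIRST(<S>) = {ε, p}.
FIRST(<E>): from <E>::=p <S> s we get {p}; from <E>::=<S> w p w we get {p, w}. So FIRST(<E>) = {p, w}.
FIRST(<B>): from <B>::=p we get {p}; from <B>::=<E> we get {p, w}; from <B>::=ε we get {ε}. So FIRST(<B>) = {ε, p, w}.
FIRST(<F>): from <F>::=<B> we get {ε, p, w}; from <F>::=w we get {w}; from <F>::=ε we get {ε}. So FIRST(<F>) = {ε, p, w}.
FIRST(<K>): from <K>::=s w s we get {s}; from <K>::=<F> p p we get {p, w}. So FIRST(<K>) = {p, s, w}.
FOLLOW(<S>) includes $ since <S> is the start symbol.
FOLLOW(<S>): in <S>::=p <S> p s, <S> is followed by p s with FIRST {p}; in <E>::=p <S> s, <S> is followed by s with FIRST {s}; in <E>::=<S> w p w, <S> is followed by w p w with FIRST {w}. Thus FOLLOW(<S>) = {$, p, s, w}.
FOLLOW(<F>): in <K>::=<F> p p, <F> is followed by p p with FIRST {p}. Thus FOLLOW(<F>) = {p}.
FOLLOW(<B>): in <F>::=<B>, the suffix after <B> is empty, so FOLLOW(<B>) ⊇ FOLLOW(<F>) = {p}. Thus FOLLOW(<B>) = {p}.
FOLLOW(<E>): in <B>::=<E>, the suffix after <E> is empty, so FOLLOW(<E>) ⊇ FOLLOW(<B>) = {p}. Thus FOLLOW(<E>) = {p}.
FOLLOW(<K>): in <S>::=p <K> <K> s (occurrence 1), <K> is followed by <K> s with FIRST {p, s, w}; in <S>::=p <K> <K> s (occurrence 2), <K> is followed by s with FIRST {s}. Thus FOLLOW(<K>) = {p, s, w}.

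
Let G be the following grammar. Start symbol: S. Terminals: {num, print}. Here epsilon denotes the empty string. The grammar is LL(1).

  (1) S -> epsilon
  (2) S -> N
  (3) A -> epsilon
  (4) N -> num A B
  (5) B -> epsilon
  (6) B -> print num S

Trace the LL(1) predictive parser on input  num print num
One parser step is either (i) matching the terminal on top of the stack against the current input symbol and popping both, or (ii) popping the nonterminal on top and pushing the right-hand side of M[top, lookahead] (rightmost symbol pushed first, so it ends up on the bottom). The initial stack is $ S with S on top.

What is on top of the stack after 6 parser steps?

step 1: stack=$ S  input=num print num $  — expand S -> N
step 2: stack=$ N  input=num print num $  — expand N -> num A B
step 3: stack=$ B A num  input=num print num $  — match num
step 4: stack=$ B A  input=print num $  — expand A -> epsilon
step 5: stack=$ B  input=print num $  — expand B -> print num S
step 6: stack=$ S num print  input=print num $  — match print
Stack after step 6: $ S num (top = num).

num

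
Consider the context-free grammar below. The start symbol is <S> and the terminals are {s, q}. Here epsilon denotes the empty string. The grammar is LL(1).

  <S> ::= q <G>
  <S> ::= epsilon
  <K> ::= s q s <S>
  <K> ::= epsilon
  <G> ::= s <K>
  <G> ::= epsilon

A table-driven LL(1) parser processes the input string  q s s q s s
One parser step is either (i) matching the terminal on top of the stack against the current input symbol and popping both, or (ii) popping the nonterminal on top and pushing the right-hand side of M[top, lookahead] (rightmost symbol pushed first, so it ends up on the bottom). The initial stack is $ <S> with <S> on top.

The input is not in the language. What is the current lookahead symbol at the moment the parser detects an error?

step 1: stack=$ <S>  input=q s s q s s $  — expand <S> ::= q <G>
step 2: stack=$ <G> q  input=q s s q s s $  — match q
step 3: stack=$ <G>  input=s s q s s $  — expand <G> ::= s <K>
step 4: stack=$ <K> s  input=s s q s s $  — match s
step 5: stack=$ <K>  input=s q s s $  — expand <K> ::= s q s <S>
step 6: stack=$ <S> s q s  input=s q s s $  — match s
step 7: stack=$ <S> s q  input=q s s $  — match q
step 8: stack=$ <S> s  input=s s $  — match s
step 9: stack=$ <S>  input=s $  — error: M[<S>, s] is empty

s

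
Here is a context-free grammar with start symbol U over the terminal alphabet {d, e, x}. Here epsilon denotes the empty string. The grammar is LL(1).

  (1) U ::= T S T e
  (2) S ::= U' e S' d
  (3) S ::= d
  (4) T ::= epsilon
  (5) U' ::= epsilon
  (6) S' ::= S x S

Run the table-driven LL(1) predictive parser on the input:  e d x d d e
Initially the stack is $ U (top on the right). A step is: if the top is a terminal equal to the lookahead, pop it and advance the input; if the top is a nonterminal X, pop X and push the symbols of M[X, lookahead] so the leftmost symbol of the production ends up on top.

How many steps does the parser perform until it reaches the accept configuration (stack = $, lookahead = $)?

14

step 1: stack=$ U  input=e d x d d e $  — expand U ::= T S T e
step 2: stack=$ e T S T  input=e d x d d e $  — expand T ::= epsilon
step 3: stack=$ e T S  input=e d x d d e $  — expand S ::= U' e S' d
step 4: stack=$ e T d S' e U'  input=e d x d d e $  — expand U' ::= epsilon
step 5: stack=$ e T d S' e  input=e d x d d e $  — match e
step 6: stack=$ e T d S'  input=d x d d e $  — expand S' ::= S x S
step 7: stack=$ e T d S x S  input=d x d d e $  — expand S ::= d
step 8: stack=$ e T d S x d  input=d x d d e $  — match d
step 9: stack=$ e T d S x  input=x d d e $  — match x
step 10: stack=$ e T d S  input=d d e $  — expand S ::= d
step 11: stack=$ e T d d  input=d d e $  — match d
step 12: stack=$ e T d  input=d e $  — match d
step 13: stack=$ e T  input=e $  — expand T ::= epsilon
step 14: stack=$ e  input=e $  — match e
Accept reached after 14 steps.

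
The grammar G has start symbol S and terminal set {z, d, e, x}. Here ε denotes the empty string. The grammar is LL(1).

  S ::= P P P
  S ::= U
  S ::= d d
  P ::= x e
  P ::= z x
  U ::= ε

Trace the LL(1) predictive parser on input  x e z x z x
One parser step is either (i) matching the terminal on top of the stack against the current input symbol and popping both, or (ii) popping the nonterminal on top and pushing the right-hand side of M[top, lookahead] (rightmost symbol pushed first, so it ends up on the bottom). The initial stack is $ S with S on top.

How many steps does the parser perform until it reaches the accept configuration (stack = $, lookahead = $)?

10

      Stack      Input          Action
   1  $ S        x e z x z x $  expand S ::= P P P
   2  $ P P P    x e z x z x $  expand P ::= x e
   3  $ P P e x  x e z x z x $  match x
   4  $ P P e    e z x z x $    match e
   5  $ P P      z x z x $      expand P ::= z x
   6  $ P x z    z x z x $      match z
   7  $ P x      x z x $        match x
   8  $ P        z x $          expand P ::= z x
   9  $ x z      z x $          match z
  10  $ x        x $            match x
Accept reached after 10 steps.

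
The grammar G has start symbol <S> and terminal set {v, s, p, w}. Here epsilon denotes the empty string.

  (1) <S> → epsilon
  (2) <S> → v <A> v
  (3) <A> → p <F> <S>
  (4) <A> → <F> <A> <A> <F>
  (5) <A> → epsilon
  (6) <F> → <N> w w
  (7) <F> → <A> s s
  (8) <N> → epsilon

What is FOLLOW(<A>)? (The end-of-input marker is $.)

{p, s, v, w}

FIRST(<S>) = {epsilon, v}
FIRST(<N>) = {epsilon}
FIRST(<A>) = {epsilon, p, s, w}  (via <F> <A> <A> <F>)
FIRST(<F>) = {p, s, w}  (via <N> w w, <A> s s)
FOLLOW(<S>) includes $ since <S> is the start symbol.
FOLLOW(<A>): in <S>→v <A> v, <A> is followed by v with FIRST {v}; in <A>→<F> <A> <A> <F> (occurrence 1), <A> is followed by <A> <F> with FIRST {p, s, w}; in <A>→<F> <A> <A> <F> (occurrence 2), <A> is followed by <F> with FIRST {p, s, w}; in <F>→<A> s s, <A> is followed by s s with FIRST {s}. Thus FOLLOW(<A>) = {p, s, v, w}.
FOLLOW(<S>): in <A>→p <F> <S>, the suffix after <S> is empty, so FOLLOW(<S>) ⊇ FOLLOW(<A>) = {p, s, v, w}. Thus FOLLOW(<S>) = {$, p, s, v, w}.
FOLLOW(<F>): in <A>→p <F> <S>, <F> is followed by <S> with FIRST {epsilon, v}; in <A>→p <F> <S>, the suffix after <F> is nullable, so FOLLOW(<F>) ⊇ FOLLOW(<A>) = {p, s, v, w}; in <A>→<F> <A> <A> <F> (occurrence 1), <F> is followed by <A> <A> <F> with FIRST {p, s, w}; in <A>→<F> <A> <A> <F> (occurrence 2), the suffix after <F> is empty, so FOLLOW(<F>) ⊇ FOLLOW(<A>) = {p, s, v, w}. Thus FOLLOW(<F>) = {p, s, v, w}.
FOLLOW(<N>): in <F>→<N> w w, <N> is followed by w w with FIRST {w}. Thus FOLLOW(<N>) = {w}.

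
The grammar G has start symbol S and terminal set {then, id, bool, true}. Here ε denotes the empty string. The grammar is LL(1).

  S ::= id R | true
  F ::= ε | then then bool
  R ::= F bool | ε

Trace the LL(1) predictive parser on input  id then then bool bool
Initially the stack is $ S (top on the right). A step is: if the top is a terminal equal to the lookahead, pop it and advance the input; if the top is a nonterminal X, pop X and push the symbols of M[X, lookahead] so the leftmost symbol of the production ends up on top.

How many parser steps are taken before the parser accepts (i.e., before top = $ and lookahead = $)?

8

     Stack                  Input                     Action
  1  $ S                    id then then bool bool $  expand S ::= id R
  2  $ R id                 id then then bool bool $  match id
  3  $ R                    then then bool bool $     expand R ::= F bool
  4  $ bool F               then then bool bool $     expand F ::= then then bool
  5  $ bool bool then then  then then bool bool $     match then
  6  $ bool bool then       then bool bool $          match then
  7  $ bool bool            bool bool $               match bool
  8  $ bool                 bool $                    match bool
Accept reached after 8 steps.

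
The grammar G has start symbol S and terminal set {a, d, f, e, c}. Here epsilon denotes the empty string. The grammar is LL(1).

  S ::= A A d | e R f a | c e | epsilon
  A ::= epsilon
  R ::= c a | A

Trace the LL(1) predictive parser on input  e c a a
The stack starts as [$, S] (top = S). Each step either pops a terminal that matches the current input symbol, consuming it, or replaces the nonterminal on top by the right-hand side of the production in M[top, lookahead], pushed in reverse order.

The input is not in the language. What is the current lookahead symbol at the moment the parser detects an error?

a

step 1: stack=$ S  input=e c a a $  — expand S ::= e R f a
step 2: stack=$ a f R e  input=e c a a $  — match e
step 3: stack=$ a f R  input=c a a $  — expand R ::= c a
step 4: stack=$ a f a c  input=c a a $  — match c
step 5: stack=$ a f a  input=a a $  — match a
step 6: stack=$ a f  input=a $  — error: top is terminal f but lookahead is a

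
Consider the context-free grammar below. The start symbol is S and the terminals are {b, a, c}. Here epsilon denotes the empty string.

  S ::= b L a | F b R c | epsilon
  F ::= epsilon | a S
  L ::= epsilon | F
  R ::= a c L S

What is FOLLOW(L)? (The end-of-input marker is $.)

{a, b, c}

FIRST(F): from F::=epsilon we get {epsilon}; from F::=a S we get {a}. So FIRST(F) = {epsilon, a}.
FIRST(R): from R::=a c L S we get {a}. So FIRST(R) = {a}.
FIRST(S): from S::=b L a we get {b}; from S::=F b R c we get {a, b}; from S::=epsilon we get {epsilon}. So FIRST(S) = {epsilon, a, b}.
FIRST(L): from L::=epsilon we get {epsilon}; from L::=F we get {epsilon, a}. So FIRST(L) = {epsilon, a}.
FOLLOW(S) includes $ since S is the start symbol.
FOLLOW(R): in S::=F b R c, R is followed by c with FIRST {c}. Thus FOLLOW(R) = {c}.
FOLLOW(L): in S::=b L a, L is followed by a with FIRST {a}; in R::=a c L S, L is followed by S with FIRST {epsilon, a, b}; in R::=a c L S, the suffix after L is nullable, so FOLLOW(L) ⊇ FOLLOW(R) = {c}. Thus FOLLOW(L) = {a, b, c}.
FOLLOW(F): in S::=F b R c, F is followed by b R c with FIRST {b}; in L::=F, the suffix after F is empty, so FOLLOW(F) ⊇ FOLLOW(L) = {a, b, c}. Thus FOLLOW(F) = {a, b, c}.
FOLLOW(S): in F::=a S, the suffix after S is empty, so FOLLOW(S) ⊇ FOLLOW(F) = {a, b, c}; in R::=a c L S, the suffix after S is empty, so FOLLOW(S) ⊇ FOLLOW(R) = {c}. Thus FOLLOW(S) = {$, a, b, c}.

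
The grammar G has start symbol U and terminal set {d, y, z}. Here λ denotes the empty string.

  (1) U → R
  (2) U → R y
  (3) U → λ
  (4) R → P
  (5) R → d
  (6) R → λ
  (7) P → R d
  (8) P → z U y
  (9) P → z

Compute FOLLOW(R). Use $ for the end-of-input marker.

{$, d, y}

FIRST(U) = {λ, d, y, z}  (via R, R y)
FIRST(R) = {λ, d, z}  (via P)
FIRST(P) = {d, z}  (via R d)
FOLLOW(U) includes $ since U is the start symbol.
FOLLOW(U): in P→z U y, U is followed by y with FIRST {y}. Thus FOLLOW(U) = {$, y}.
FOLLOW(R): in U→R, the suffix after R is empty, so FOLLOW(R) ⊇ FOLLOW(U) = {$, y}; in U→R y, R is followed by y with FIRST {y}; in P→R d, R is followed by d with FIRST {d}. Thus FOLLOW(R) = {$, d, y}.
FOLLOW(P): in R→P, the suffix after P is empty, so FOLLOW(P) ⊇ FOLLOW(R) = {$, d, y}. Thus FOLLOW(P) = {$, d, y}.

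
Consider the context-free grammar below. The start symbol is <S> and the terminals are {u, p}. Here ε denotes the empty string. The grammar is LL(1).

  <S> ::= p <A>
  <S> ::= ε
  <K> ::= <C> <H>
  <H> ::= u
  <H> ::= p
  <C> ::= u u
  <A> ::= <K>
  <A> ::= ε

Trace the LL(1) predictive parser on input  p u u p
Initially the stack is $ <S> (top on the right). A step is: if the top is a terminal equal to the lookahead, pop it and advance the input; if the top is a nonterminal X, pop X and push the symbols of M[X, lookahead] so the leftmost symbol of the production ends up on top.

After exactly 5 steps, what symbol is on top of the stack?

u

step 1: stack=$ <S>  input=p u u p $  — expand <S> ::= p <A>
step 2: stack=$ <A> p  input=p u u p $  — match p
step 3: stack=$ <A>  input=u u p $  — expand <A> ::= <K>
step 4: stack=$ <K>  input=u u p $  — expand <K> ::= <C> <H>
step 5: stack=$ <H> <C>  input=u u p $  — expand <C> ::= u u
Stack after step 5: $ <H> u u (top = u).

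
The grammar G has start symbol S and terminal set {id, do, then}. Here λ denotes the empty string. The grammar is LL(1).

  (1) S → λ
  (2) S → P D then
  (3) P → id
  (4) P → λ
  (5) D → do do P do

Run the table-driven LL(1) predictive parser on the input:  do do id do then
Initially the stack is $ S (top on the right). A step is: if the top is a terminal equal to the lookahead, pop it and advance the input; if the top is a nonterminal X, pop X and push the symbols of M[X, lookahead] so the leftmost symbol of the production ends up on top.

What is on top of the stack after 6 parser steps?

id

step 1: stack=$ S  input=do do id do then $  — expand S → P D then
step 2: stack=$ then D P  input=do do id do then $  — expand P → λ
step 3: stack=$ then D  input=do do id do then $  — expand D → do do P do
step 4: stack=$ then do P do do  input=do do id do then $  — match do
step 5: stack=$ then do P do  input=do id do then $  — match do
step 6: stack=$ then do P  input=id do then $  — expand P → id
Stack after step 6: $ then do id (top = id).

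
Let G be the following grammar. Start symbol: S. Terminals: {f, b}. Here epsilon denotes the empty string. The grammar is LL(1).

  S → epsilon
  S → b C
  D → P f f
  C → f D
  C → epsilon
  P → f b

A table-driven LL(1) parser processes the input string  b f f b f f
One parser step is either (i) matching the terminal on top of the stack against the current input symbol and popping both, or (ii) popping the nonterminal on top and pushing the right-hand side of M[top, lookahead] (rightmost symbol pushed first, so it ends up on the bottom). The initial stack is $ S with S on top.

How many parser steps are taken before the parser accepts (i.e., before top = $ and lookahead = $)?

10

step 1: stack=$ S  input=b f f b f f $  — expand S → b C
step 2: stack=$ C b  input=b f f b f f $  — match b
step 3: stack=$ C  input=f f b f f $  — expand C → f D
step 4: stack=$ D f  input=f f b f f $  — match f
step 5: stack=$ D  input=f b f f $  — expand D → P f f
step 6: stack=$ f f P  input=f b f f $  — expand P → f b
step 7: stack=$ f f b f  input=f b f f $  — match f
step 8: stack=$ f f b  input=b f f $  — match b
step 9: stack=$ f f  input=f f $  — match f
step 10: stack=$ f  input=f $  — match f
Accept reached after 10 steps.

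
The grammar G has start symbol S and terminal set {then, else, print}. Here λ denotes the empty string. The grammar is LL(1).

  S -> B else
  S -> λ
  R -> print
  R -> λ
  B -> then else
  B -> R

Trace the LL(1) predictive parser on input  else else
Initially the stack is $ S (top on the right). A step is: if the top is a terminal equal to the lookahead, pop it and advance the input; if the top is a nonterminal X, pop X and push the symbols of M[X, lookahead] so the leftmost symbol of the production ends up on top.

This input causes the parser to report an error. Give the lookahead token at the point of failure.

else

     Stack     Input        Action
  1  $ S       else else $  expand S -> B else
  2  $ else B  else else $  expand B -> R
  3  $ else R  else else $  expand R -> λ
  4  $ else    else else $  match else
  5  $         else $       error: stack empty but input remains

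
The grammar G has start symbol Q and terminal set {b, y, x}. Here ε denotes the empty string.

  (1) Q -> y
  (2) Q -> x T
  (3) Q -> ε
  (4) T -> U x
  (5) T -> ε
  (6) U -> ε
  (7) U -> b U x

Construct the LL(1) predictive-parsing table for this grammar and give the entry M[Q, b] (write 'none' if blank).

FIRST(Q) = {ε, x, y}
FIRST(U) = {ε, b}
FIRST(T) = {ε, b, x}  (via U x)
FOLLOW(Q) includes $ since Q is the start symbol.
FOLLOW(Q): Q appears on no right-hand side. Thus FOLLOW(Q) = {$}.
For Q -> y: FIRST(y) = {y}, so it goes in M[Q, t] for t ∈ {y}.
For Q -> x T: FIRST(x T) = {x}, so it goes in M[Q, t] for t ∈ {x}.
For Q -> ε: FIRST(ε) = {ε}, so it goes in M[Q, t] for t ∈ {}; since ε ∈ FIRST, also for every t ∈ FOLLOW(Q) = {$}.
None of these place a production in M[Q, b].

none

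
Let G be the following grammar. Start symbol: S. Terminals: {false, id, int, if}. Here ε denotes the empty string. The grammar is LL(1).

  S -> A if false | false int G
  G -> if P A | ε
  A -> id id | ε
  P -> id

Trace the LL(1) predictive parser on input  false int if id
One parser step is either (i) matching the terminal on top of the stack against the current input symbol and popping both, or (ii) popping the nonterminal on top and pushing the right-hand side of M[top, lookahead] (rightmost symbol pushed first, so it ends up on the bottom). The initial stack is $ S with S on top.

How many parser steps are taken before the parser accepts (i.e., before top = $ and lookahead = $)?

     Stack          Input              Action
  1  $ S            false int if id $  expand S -> false int G
  2  $ G int false  false int if id $  match false
  3  $ G int        int if id $        match int
  4  $ G            if id $            expand G -> if P A
  5  $ A P if       if id $            match if
  6  $ A P          id $               expand P -> id
  7  $ A id         id $               match id
  8  $ A            $                  expand A -> ε
Accept reached after 8 steps.

8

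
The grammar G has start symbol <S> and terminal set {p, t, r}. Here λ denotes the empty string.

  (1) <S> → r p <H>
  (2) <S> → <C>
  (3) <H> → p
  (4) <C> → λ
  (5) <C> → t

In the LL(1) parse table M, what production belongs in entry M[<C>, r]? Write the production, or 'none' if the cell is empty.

FIRST(<H>): from <H>→p we get {p}. So FIRST(<H>) = {p}.
FIRST(<C>): from <C>→λ we get {λ}; from <C>→t we get {t}. So FIRST(<C>) = {λ, t}.
FIRST(<S>): from <S>→r p <H> we get {r}; from <S>→<C> we get {λ, t}. So FIRST(<S>) = {λ, r, t}.
FOLLOW(<S>) includes $ since <S> is the start symbol.
FOLLOW(<S>): <S> appears on no right-hand side. Thus FOLLOW(<S>) = {$}.
FOLLOW(<C>): in <S>→<C>, the suffix after <C> is empty, so FOLLOW(<C>) ⊇ FOLLOW(<S>) = {$}. Thus FOLLOW(<C>) = {$}.
For <C> → λ: FIRST(λ) = {λ}, so it goes in M[<C>, t] for t ∈ {}; since λ ∈ FIRST, also for every t ∈ FOLLOW(<C>) = {$}.
For <C> → t: FIRST(t) = {t}, so it goes in M[<C>, t] for t ∈ {t}.
None of these place a production in M[<C>, r].

none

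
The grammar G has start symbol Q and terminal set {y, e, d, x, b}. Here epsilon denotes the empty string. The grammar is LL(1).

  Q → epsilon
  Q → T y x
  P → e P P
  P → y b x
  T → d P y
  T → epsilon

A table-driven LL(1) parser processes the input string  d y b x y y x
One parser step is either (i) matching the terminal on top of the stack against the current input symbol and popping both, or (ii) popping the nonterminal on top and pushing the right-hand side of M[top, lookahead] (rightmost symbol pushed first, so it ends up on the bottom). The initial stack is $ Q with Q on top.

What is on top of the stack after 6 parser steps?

step 1: stack=$ Q  input=d y b x y y x $  — expand Q → T y x
step 2: stack=$ x y T  input=d y b x y y x $  — expand T → d P y
step 3: stack=$ x y y P d  input=d y b x y y x $  — match d
step 4: stack=$ x y y P  input=y b x y y x $  — expand P → y b x
step 5: stack=$ x y y x b y  input=y b x y y x $  — match y
step 6: stack=$ x y y x b  input=b x y y x $  — match b
Stack after step 6: $ x y y x (top = x).

x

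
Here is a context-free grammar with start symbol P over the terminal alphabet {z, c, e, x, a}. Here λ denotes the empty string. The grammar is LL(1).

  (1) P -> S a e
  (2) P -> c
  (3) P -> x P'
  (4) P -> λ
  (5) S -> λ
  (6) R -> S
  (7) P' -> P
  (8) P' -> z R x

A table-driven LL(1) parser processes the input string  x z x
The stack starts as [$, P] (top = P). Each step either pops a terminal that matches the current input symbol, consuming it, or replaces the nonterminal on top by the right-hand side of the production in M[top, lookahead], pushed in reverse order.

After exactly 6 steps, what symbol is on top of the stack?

x

     Stack    Input    Action
  1  $ P      x z x $  expand P -> x P'
  2  $ P' x   x z x $  match x
  3  $ P'     z x $    expand P' -> z R x
  4  $ x R z  z x $    match z
  5  $ x R    x $      expand R -> S
  6  $ x S    x $      expand S -> λ
Stack after step 6: $ x (top = x).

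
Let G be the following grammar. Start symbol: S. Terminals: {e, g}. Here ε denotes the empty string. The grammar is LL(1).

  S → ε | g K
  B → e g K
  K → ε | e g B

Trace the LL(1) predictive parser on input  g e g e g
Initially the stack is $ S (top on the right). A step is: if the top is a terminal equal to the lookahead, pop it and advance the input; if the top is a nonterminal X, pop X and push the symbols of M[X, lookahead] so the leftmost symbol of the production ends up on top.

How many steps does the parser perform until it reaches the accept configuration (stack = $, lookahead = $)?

step 1: stack=$ S  input=g e g e g $  — expand S → g K
step 2: stack=$ K g  input=g e g e g $  — match g
step 3: stack=$ K  input=e g e g $  — expand K → e g B
step 4: stack=$ B g e  input=e g e g $  — match e
step 5: stack=$ B g  input=g e g $  — match g
step 6: stack=$ B  input=e g $  — expand B → e g K
step 7: stack=$ K g e  input=e g $  — match e
step 8: stack=$ K g  input=g $  — match g
step 9: stack=$ K  input=$  — expand K → ε
Accept reached after 9 steps.

9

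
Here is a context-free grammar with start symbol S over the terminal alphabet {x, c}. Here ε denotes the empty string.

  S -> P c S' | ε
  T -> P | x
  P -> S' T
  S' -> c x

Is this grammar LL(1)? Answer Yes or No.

FIRST(S) = {ε, c}
FIRST(T) = {c, x}
FIRST(P) = {c}
FIRST(S') = {c}
FOLLOW(S) = {$}
FOLLOW(T) = {c}
FOLLOW(P) = {c}
FOLLOW(S') = {$, c, x}
Each cell of M receives at most one production.

Yes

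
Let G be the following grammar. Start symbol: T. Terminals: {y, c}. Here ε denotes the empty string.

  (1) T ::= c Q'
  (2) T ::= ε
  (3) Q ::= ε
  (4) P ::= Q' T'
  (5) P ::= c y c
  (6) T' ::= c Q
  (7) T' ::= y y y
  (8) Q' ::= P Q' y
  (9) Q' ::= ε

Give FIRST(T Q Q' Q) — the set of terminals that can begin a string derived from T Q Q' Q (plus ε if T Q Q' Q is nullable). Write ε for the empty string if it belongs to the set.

FIRST(T): from T::=c Q' we get {c}; from T::=ε we get {ε}. So FIRST(T) = {ε, c}.
FIRST(Q): from Q::=ε we get {ε}. So FIRST(Q) = {ε}.
FIRST(T'): from T'::=c Q we get {c}; from T'::=y y y we get {y}. So FIRST(T') = {c, y}.
FIRST(P): from P::=Q' T' we get {c, y}; from P::=c y c we get {c}. So FIRST(P) = {c, y}.
FIRST(Q'): from Q'::=P Q' y we get {c, y}; from Q'::=ε we get {ε}. So FIRST(Q') = {ε, c, y}.
FIRST(T Q Q' Q): take FIRST of each symbol in turn, carrying on past any symbol whose FIRST contains ε; result {ε, c, y}.

{ε, c, y}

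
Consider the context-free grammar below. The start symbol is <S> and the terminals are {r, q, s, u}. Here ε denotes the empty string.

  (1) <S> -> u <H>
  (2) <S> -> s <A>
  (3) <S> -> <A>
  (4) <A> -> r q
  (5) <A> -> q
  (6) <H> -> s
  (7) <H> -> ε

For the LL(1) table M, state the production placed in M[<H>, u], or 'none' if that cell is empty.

none

FIRST(<A>): from <A>->r q we get {r}; from <A>->q we get {q}. So FIRST(<A>) = {q, r}.
FIRST(<H>): from <H>->s we get {s}; from <H>->ε we get {ε}. So FIRST(<H>) = {ε, s}.
FIRST(<S>): from <S>->u <H> we get {u}; from <S>->s <A> we get {s}; from <S>-><A> we get {q, r}. So FIRST(<S>) = {q, r, s, u}.
FOLLOW(<S>) includes $ since <S> is the start symbol.
FOLLOW(<S>): <S> appears on no right-hand side. Thus FOLLOW(<S>) = {$}.
FOLLOW(<H>): in <S>->u <H>, the suffix after <H> is empty, so FOLLOW(<H>) ⊇ FOLLOW(<S>) = {$}. Thus FOLLOW(<H>) = {$}.
For <H> -> s: FIRST(s) = {s}, so it goes in M[<H>, t] for t ∈ {s}.
For <H> -> ε: FIRST(ε) = {ε}, so it goes in M[<H>, t] for t ∈ {}; since ε ∈ FIRST, also for every t ∈ FOLLOW(<H>) = {$}.
None of these place a production in M[<H>, u].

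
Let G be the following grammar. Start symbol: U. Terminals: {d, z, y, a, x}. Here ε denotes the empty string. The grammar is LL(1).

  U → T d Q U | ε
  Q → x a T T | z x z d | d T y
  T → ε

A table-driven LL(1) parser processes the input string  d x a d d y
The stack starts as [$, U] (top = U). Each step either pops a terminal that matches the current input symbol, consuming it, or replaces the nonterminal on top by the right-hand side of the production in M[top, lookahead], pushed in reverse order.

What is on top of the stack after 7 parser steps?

T

     Stack        Input          Action
  1  $ U          d x a d d y $  expand U → T d Q U
  2  $ U Q d T    d x a d d y $  expand T → ε
  3  $ U Q d      d x a d d y $  match d
  4  $ U Q        x a d d y $    expand Q → x a T T
  5  $ U T T a x  x a d d y $    match x
  6  $ U T T a    a d d y $      match a
  7  $ U T T      d d y $        expand T → ε
Stack after step 7: $ U T (top = T).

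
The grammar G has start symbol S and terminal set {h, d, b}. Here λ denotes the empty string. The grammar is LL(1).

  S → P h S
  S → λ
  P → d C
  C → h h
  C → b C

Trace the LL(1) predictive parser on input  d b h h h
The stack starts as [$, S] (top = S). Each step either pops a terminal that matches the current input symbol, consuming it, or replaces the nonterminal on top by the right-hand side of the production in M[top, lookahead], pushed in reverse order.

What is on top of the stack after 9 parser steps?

step 1: stack=$ S  input=d b h h h $  — expand S → P h S
step 2: stack=$ S h P  input=d b h h h $  — expand P → d C
step 3: stack=$ S h C d  input=d b h h h $  — match d
step 4: stack=$ S h C  input=b h h h $  — expand C → b C
step 5: stack=$ S h C b  input=b h h h $  — match b
step 6: stack=$ S h C  input=h h h $  — expand C → h h
step 7: stack=$ S h h h  input=h h h $  — match h
step 8: stack=$ S h h  input=h h $  — match h
step 9: stack=$ S h  input=h $  — match h
Stack after step 9: $ S (top = S).

S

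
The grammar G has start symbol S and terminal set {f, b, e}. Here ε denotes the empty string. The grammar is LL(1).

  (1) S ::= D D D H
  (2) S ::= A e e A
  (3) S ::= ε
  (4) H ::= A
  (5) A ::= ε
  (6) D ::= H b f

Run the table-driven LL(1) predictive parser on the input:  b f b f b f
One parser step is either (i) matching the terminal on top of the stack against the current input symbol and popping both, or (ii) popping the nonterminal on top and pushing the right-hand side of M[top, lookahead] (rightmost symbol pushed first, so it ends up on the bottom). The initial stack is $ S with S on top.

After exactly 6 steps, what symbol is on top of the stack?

     Stack          Input          Action
  1  $ S            b f b f b f $  expand S ::= D D D H
  2  $ H D D D      b f b f b f $  expand D ::= H b f
  3  $ H D D f b H  b f b f b f $  expand H ::= A
  4  $ H D D f b A  b f b f b f $  expand A ::= ε
  5  $ H D D f b    b f b f b f $  match b
  6  $ H D D f      f b f b f $    match f
Stack after step 6: $ H D D (top = D).

D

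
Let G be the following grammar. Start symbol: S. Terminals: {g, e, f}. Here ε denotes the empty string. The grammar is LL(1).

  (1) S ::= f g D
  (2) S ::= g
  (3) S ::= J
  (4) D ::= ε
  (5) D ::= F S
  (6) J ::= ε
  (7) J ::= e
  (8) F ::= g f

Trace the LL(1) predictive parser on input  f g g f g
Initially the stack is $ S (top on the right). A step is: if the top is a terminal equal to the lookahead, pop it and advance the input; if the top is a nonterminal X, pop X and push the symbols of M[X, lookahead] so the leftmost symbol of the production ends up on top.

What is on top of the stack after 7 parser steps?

     Stack    Input        Action
  1  $ S      f g g f g $  expand S ::= f g D
  2  $ D g f  f g g f g $  match f
  3  $ D g    g g f g $    match g
  4  $ D      g f g $      expand D ::= F S
  5  $ S F    g f g $      expand F ::= g f
  6  $ S f g  g f g $      match g
  7  $ S f    f g $        match f
Stack after step 7: $ S (top = S).

S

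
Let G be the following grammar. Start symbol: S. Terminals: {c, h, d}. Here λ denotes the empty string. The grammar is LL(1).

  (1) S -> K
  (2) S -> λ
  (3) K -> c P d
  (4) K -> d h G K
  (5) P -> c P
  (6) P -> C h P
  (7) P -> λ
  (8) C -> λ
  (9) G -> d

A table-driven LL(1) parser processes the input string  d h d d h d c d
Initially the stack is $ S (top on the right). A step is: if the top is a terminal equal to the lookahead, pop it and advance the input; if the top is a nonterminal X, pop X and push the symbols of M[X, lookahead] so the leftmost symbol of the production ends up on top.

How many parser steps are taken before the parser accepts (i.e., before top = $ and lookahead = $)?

15

step 1: stack=$ S  input=d h d d h d c d $  — expand S -> K
step 2: stack=$ K  input=d h d d h d c d $  — expand K -> d h G K
step 3: stack=$ K G h d  input=d h d d h d c d $  — match d
step 4: stack=$ K G h  input=h d d h d c d $  — match h
step 5: stack=$ K G  input=d d h d c d $  — expand G -> d
step 6: stack=$ K d  input=d d h d c d $  — match d
step 7: stack=$ K  input=d h d c d $  — expand K -> d h G K
step 8: stack=$ K G h d  input=d h d c d $  — match d
step 9: stack=$ K G h  input=h d c d $  — match h
step 10: stack=$ K G  input=d c d $  — expand G -> d
step 11: stack=$ K d  input=d c d $  — match d
step 12: stack=$ K  input=c d $  — expand K -> c P d
step 13: stack=$ d P c  input=c d $  — match c
step 14: stack=$ d P  input=d $  — expand P -> λ
step 15: stack=$ d  input=d $  — match d
Accept reached after 15 steps.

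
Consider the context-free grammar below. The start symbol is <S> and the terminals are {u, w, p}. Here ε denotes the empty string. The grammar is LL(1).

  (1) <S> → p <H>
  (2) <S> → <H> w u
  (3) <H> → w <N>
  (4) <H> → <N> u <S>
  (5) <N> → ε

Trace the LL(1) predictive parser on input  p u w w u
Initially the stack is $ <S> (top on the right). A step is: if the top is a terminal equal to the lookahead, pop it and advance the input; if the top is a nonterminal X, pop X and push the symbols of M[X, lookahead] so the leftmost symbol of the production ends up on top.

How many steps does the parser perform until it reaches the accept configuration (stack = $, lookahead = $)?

      Stack        Input        Action
   1  $ <S>        p u w w u $  expand <S> → p <H>
   2  $ <H> p      p u w w u $  match p
   3  $ <H>        u w w u $    expand <H> → <N> u <S>
   4  $ <S> u <N>  u w w u $    expand <N> → ε
   5  $ <S> u      u w w u $    match u
   6  $ <S>        w w u $      expand <S> → <H> w u
   7  $ u w <H>    w w u $      expand <H> → w <N>
   8  $ u w <N> w  w w u $      match w
   9  $ u w <N>    w u $        expand <N> → ε
  10  $ u w        w u $        match w
  11  $ u          u $          match u
Accept reached after 11 steps.

11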